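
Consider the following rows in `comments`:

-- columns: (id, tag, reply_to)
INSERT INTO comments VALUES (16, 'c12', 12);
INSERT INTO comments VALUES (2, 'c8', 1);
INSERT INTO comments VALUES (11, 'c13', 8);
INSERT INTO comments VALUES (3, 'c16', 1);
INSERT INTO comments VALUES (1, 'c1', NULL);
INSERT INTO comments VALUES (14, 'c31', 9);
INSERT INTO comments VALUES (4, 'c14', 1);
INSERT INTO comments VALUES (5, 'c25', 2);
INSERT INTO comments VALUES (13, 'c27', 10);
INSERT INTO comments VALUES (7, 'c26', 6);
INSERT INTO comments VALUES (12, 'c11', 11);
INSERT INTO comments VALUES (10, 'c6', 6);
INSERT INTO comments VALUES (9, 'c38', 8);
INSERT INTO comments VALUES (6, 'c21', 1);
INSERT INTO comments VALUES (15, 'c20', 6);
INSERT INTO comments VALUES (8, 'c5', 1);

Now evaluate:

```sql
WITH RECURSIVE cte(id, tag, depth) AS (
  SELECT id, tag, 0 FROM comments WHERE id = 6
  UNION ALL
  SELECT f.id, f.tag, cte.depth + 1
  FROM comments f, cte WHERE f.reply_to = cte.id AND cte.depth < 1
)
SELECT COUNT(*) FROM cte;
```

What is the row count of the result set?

4

Base: id=6 (c21) at depth 0.
Iteration 1: rows with reply_to in {6} -> c26 (id 7, depth 1), c6 (id 10, depth 1), c20 (id 15, depth 1).
Iteration 2: depth < 1 fails for all current rows; recursion stops.
Total rows emitted: 4.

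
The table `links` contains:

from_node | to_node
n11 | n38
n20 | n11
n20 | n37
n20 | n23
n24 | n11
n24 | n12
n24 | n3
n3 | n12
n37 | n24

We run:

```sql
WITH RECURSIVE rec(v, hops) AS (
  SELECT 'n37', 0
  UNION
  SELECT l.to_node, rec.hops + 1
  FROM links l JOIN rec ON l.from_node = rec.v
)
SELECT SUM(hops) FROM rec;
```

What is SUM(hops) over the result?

13

Base: (n37, hops=0).
Iteration 1: edges from {n37} -> (n24, hops=1).
Iteration 2: edges from {n24} -> (n11, hops=2), (n12, hops=2), (n3, hops=2).
Iteration 3: edges from {n11,n12,n3} -> (n12, hops=3), (n38, hops=3).
Iteration 4: no outgoing edges from {n12,n38}; recursion stops.
SUM(hops) = 0 + 1 + 2 + 2 + 2 + 3 + 3 = 13.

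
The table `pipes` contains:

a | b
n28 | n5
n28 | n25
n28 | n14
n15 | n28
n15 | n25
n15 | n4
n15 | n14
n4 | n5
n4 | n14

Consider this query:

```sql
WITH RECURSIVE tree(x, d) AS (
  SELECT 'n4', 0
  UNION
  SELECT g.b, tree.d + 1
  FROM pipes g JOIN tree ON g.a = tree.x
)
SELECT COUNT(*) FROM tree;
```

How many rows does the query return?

Base: (n4, d=0).
Iteration 1: edges from {n4} -> (n14, d=1), (n5, d=1).
Iteration 2: no outgoing edges from {n14,n5}; recursion stops.
Total rows emitted: 3.

3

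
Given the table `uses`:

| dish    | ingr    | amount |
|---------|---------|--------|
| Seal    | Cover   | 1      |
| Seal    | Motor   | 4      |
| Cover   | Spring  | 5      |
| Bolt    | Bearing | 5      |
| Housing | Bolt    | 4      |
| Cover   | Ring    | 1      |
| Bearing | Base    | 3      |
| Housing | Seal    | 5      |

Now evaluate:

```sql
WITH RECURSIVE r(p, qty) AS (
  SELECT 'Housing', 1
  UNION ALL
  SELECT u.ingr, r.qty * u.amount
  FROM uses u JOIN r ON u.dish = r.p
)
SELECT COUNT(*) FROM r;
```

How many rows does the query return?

Base: (Housing, qty=1).
Iteration 1: components of {Housing} -> Bolt = 1*4 = 4, Seal = 1*5 = 5.
Iteration 2: components of {Bolt,Seal} -> Bearing = 4*5 = 20, Cover = 5*1 = 5, Motor = 5*4 = 20.
Iteration 3: components of {Bearing,Cover,Motor} -> Base = 20*3 = 60, Ring = 5*1 = 5, Spring = 5*5 = 25.
Iteration 4: no further components; recursion stops.
Total rows emitted: 9.

9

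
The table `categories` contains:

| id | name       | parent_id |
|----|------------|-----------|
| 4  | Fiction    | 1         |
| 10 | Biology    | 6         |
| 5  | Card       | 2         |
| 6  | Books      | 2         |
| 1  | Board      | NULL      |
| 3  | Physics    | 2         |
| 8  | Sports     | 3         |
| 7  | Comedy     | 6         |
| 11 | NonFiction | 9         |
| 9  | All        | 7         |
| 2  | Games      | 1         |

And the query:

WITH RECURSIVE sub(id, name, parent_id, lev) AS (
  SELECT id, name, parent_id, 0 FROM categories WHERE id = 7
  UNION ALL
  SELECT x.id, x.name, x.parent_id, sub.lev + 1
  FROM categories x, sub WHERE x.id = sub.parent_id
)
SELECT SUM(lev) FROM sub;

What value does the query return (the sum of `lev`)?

6

Base: id=7 (Comedy), parent_id=6, lev 0.
Iteration 1: join on id=6 -> Books (id 6, parent_id=2, lev 1).
Iteration 2: join on id=2 -> Games (id 2, parent_id=1, lev 2).
Iteration 3: join on id=1 -> Board (id 1, parent_id=NULL, lev 3).
Iteration 4: parent_id is NULL; no match; recursion stops.
SUM(lev) = 0 + 1 + 2 + 3 = 6.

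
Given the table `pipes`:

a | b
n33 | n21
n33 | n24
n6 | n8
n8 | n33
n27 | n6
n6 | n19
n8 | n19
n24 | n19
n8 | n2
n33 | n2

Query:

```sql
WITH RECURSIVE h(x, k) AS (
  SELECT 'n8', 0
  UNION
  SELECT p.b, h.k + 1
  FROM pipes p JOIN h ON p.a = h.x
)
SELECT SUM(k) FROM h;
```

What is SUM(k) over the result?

Base: (n8, k=0).
Iteration 1: edges from {n8} -> (n19, k=1), (n2, k=1), (n33, k=1).
Iteration 2: edges from {n19,n2,n33} -> (n2, k=2), (n21, k=2), (n24, k=2).
Iteration 3: edges from {n2,n21,n24} -> (n19, k=3).
Iteration 4: no outgoing edges from {n19}; recursion stops.
SUM(k) = 0 + 1 + 1 + 1 + 2 + 2 + 2 + 3 = 12.

12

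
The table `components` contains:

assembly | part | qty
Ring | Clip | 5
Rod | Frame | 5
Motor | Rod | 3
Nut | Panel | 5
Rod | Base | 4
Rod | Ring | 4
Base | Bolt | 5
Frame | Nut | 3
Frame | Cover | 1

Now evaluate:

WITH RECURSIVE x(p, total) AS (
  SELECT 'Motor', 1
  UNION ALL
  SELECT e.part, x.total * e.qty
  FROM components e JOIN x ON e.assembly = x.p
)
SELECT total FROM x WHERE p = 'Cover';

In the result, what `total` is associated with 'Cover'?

15

Base: (Motor, total=1).
Iteration 1: components of {Motor} -> Rod = 1*3 = 3.
Iteration 2: components of {Rod} -> Base = 3*4 = 12, Frame = 3*5 = 15, Ring = 3*4 = 12.
Iteration 3: components of {Base,Frame,Ring} -> Bolt = 12*5 = 60, Clip = 12*5 = 60, Cover = 15*1 = 15, Nut = 15*3 = 45.
Iteration 4: components of {Bolt,Clip,Cover,Nut} -> Panel = 45*5 = 225.
Iteration 5: no further components; recursion stops.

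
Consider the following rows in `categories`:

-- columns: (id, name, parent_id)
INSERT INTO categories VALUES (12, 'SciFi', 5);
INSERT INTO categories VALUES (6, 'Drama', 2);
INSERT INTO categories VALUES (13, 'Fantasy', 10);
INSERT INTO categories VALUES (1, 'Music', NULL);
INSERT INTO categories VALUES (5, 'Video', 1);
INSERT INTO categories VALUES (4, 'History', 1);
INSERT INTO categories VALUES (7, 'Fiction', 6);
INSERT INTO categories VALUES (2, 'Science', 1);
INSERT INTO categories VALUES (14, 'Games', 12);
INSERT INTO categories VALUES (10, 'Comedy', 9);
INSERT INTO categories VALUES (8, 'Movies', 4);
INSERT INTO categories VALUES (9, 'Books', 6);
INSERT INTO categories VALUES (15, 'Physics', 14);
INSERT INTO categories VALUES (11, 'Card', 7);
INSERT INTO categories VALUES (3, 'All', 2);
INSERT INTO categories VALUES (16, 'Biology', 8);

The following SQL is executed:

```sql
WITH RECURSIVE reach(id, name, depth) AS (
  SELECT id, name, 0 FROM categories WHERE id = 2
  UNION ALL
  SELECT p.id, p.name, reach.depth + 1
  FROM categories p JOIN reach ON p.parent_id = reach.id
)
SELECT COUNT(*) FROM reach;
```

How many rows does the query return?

8

Base: id=2 (Science) at depth 0.
Iteration 1: rows with parent_id in {2} -> All (id 3, depth 1), Drama (id 6, depth 1).
Iteration 2: rows with parent_id in {3,6} -> Fiction (id 7, depth 2), Books (id 9, depth 2).
Iteration 3: rows with parent_id in {7,9} -> Comedy (id 10, depth 3), Card (id 11, depth 3).
Iteration 4: rows with parent_id in {10,11} -> Fantasy (id 13, depth 4).
Iteration 5: no rows with parent_id in {13}; recursion stops.
Total rows emitted: 8.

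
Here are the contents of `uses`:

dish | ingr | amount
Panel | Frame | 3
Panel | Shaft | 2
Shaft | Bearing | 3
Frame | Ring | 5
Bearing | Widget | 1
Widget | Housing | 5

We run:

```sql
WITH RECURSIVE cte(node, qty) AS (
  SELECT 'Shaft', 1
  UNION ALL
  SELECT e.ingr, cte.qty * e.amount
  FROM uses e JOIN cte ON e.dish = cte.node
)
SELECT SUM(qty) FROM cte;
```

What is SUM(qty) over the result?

22

Base: (Shaft, qty=1).
Iteration 1: components of {Shaft} -> Bearing = 1*3 = 3.
Iteration 2: components of {Bearing} -> Widget = 3*1 = 3.
Iteration 3: components of {Widget} -> Housing = 3*5 = 15.
Iteration 4: no further components; recursion stops.
SUM(qty) = 1 + 3 + 3 + 15 = 22.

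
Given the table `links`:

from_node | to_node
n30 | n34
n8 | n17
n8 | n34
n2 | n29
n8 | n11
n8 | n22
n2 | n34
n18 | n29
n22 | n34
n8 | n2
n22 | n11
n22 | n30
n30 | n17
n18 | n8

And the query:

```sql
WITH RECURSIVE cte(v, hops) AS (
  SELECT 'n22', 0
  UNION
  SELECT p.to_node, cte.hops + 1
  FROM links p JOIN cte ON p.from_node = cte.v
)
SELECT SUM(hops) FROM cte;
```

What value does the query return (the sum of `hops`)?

7

Base: (n22, hops=0).
Iteration 1: edges from {n22} -> (n11, hops=1), (n30, hops=1), (n34, hops=1).
Iteration 2: edges from {n11,n30,n34} -> (n17, hops=2), (n34, hops=2).
Iteration 3: no outgoing edges from {n17,n34}; recursion stops.
SUM(hops) = 0 + 1 + 1 + 1 + 2 + 2 = 7.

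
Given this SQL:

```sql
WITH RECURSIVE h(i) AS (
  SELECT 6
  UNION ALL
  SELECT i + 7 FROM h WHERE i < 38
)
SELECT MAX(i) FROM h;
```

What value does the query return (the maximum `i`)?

Base: i=6.
Iteration 1: 6 < 38 holds -> i = 6 + 7 = 13.
Iteration 2: 13 < 38 holds -> i = 13 + 7 = 20.
Iteration 3: 20 < 38 holds -> i = 20 + 7 = 27.
Iteration 4: 27 < 38 holds -> i = 27 + 7 = 34.
Iteration 5: 34 < 38 holds -> i = 34 + 7 = 41.
Iteration 6: 41 < 38 fails; recursion stops.
i values: 6, 13, 20, 27, 34, 41; the maximum is 41.

41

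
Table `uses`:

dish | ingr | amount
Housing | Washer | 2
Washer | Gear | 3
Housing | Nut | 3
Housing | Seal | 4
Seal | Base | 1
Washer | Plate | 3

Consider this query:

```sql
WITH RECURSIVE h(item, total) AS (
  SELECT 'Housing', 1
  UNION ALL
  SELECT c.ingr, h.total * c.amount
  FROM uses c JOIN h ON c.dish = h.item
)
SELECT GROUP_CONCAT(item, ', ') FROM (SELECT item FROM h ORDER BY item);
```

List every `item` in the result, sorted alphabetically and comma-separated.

Base, Gear, Housing, Nut, Plate, Seal, Washer

Base: (Housing, total=1).
Iteration 1: components of {Housing} -> Nut = 1*3 = 3, Seal = 1*4 = 4, Washer = 1*2 = 2.
Iteration 2: components of {Nut,Seal,Washer} -> Base = 4*1 = 4, Gear = 2*3 = 6, Plate = 2*3 = 6.
Iteration 3: no further components; recursion stops.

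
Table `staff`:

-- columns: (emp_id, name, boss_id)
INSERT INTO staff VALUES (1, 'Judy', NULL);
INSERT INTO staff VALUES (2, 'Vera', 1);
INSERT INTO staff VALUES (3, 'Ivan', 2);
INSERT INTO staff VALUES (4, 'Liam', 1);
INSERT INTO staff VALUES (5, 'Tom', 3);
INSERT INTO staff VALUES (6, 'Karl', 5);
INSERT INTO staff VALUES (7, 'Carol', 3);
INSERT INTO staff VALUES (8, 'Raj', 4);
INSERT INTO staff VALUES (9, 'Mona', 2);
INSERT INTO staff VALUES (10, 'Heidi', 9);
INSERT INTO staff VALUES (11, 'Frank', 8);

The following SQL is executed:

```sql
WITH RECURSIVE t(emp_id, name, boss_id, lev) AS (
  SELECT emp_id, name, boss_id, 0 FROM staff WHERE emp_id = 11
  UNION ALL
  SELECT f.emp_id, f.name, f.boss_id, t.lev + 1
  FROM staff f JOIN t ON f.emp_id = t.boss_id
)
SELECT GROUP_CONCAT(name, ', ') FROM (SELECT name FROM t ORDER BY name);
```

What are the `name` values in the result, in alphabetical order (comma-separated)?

Base: emp_id=11 (Frank), boss_id=8, lev 0.
Iteration 1: join on emp_id=8 -> Raj (id 8, boss_id=4, lev 1).
Iteration 2: join on emp_id=4 -> Liam (id 4, boss_id=1, lev 2).
Iteration 3: join on emp_id=1 -> Judy (id 1, boss_id=NULL, lev 3).
Iteration 4: boss_id is NULL; no match; recursion stops.

Frank, Judy, Liam, Raj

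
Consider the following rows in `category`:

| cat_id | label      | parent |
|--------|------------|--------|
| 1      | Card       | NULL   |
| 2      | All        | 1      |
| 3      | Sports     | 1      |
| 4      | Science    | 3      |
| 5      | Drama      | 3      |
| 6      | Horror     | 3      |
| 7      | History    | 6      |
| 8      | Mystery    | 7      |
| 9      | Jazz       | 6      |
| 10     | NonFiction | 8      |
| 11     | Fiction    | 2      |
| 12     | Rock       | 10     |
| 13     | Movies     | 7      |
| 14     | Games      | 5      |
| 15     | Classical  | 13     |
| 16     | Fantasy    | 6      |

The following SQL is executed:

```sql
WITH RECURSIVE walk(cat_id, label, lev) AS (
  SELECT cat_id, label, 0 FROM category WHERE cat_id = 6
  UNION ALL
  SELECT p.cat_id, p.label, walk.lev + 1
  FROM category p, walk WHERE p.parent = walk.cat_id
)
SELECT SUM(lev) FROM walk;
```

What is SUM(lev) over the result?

17

Base: cat_id=6 (Horror) at lev 0.
Iteration 1: rows with parent in {6} -> History (id 7, lev 1), Jazz (id 9, lev 1), Fantasy (id 16, lev 1).
Iteration 2: rows with parent in {7,9,16} -> Mystery (id 8, lev 2), Movies (id 13, lev 2).
Iteration 3: rows with parent in {8,13} -> NonFiction (id 10, lev 3), Classical (id 15, lev 3).
Iteration 4: rows with parent in {10,15} -> Rock (id 12, lev 4).
Iteration 5: no rows with parent in {12}; recursion stops.
SUM(lev) = 0 + 1 + 1 + 1 + 2 + 2 + 3 + 3 + 4 = 17.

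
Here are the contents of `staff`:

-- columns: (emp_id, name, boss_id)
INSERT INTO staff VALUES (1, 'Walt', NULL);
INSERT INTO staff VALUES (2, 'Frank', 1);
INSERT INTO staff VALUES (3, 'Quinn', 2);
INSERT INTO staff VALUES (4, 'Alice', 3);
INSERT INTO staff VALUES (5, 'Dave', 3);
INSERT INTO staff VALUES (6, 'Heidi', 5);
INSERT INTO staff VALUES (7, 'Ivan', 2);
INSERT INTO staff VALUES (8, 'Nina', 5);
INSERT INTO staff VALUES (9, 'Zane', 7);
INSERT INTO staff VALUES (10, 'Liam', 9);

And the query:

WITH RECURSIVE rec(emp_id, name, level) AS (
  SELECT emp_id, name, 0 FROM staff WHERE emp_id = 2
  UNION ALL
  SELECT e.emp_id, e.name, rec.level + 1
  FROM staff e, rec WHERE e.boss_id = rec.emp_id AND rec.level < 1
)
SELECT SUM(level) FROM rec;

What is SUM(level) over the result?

Base: emp_id=2 (Frank) at level 0.
Iteration 1: rows with boss_id in {2} -> Quinn (id 3, level 1), Ivan (id 7, level 1).
Iteration 2: level < 1 fails for all current rows; recursion stops.
SUM(level) = 0 + 1 + 1 = 2.

2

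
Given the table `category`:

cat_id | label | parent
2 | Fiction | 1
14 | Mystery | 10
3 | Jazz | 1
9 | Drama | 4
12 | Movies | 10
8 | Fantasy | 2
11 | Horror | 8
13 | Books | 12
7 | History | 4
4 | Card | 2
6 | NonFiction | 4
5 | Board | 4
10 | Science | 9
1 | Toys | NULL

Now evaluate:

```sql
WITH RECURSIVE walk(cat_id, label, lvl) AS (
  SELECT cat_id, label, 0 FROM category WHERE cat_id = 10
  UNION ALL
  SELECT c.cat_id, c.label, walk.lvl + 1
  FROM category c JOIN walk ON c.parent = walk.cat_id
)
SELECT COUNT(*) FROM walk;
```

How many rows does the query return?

4

Base: cat_id=10 (Science) at lvl 0.
Iteration 1: rows with parent in {10} -> Movies (id 12, lvl 1), Mystery (id 14, lvl 1).
Iteration 2: rows with parent in {12,14} -> Books (id 13, lvl 2).
Iteration 3: no rows with parent in {13}; recursion stops.
Total rows emitted: 4.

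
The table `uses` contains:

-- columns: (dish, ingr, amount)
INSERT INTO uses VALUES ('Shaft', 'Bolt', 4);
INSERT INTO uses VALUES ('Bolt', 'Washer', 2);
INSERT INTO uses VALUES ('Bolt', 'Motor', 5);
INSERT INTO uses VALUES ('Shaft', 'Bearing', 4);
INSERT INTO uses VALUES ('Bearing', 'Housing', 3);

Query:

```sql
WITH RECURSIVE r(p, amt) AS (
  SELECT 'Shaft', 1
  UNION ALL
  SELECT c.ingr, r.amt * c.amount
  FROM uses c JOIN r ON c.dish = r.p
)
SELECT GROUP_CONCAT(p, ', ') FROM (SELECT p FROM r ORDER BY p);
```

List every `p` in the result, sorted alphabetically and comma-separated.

Bearing, Bolt, Housing, Motor, Shaft, Washer

Base: (Shaft, amt=1).
Iteration 1: components of {Shaft} -> Bearing = 1*4 = 4, Bolt = 1*4 = 4.
Iteration 2: components of {Bearing,Bolt} -> Housing = 4*3 = 12, Motor = 4*5 = 20, Washer = 4*2 = 8.
Iteration 3: no further components; recursion stops.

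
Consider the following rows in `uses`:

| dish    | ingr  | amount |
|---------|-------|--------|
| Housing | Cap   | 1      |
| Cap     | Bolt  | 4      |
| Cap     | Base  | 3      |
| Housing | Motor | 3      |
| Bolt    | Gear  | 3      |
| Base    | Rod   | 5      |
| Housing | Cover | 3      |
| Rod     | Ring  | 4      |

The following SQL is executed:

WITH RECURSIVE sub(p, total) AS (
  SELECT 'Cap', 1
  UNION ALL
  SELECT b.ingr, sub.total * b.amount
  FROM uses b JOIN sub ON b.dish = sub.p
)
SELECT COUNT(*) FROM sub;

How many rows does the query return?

6

Base: (Cap, total=1).
Iteration 1: components of {Cap} -> Base = 1*3 = 3, Bolt = 1*4 = 4.
Iteration 2: components of {Base,Bolt} -> Gear = 4*3 = 12, Rod = 3*5 = 15.
Iteration 3: components of {Gear,Rod} -> Ring = 15*4 = 60.
Iteration 4: no further components; recursion stops.
Total rows emitted: 6.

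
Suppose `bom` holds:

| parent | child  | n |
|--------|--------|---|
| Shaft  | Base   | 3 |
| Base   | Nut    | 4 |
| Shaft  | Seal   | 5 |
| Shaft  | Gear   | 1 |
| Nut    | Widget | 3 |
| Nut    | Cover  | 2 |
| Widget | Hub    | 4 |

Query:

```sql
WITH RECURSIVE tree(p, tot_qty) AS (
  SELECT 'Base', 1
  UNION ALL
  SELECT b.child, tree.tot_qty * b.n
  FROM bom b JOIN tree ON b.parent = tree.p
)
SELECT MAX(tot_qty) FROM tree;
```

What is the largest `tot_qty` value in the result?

Base: (Base, tot_qty=1).
Iteration 1: components of {Base} -> Nut = 1*4 = 4.
Iteration 2: components of {Nut} -> Cover = 4*2 = 8, Widget = 4*3 = 12.
Iteration 3: components of {Cover,Widget} -> Hub = 12*4 = 48.
Iteration 4: no further components; recursion stops.
tot_qty values: 1, 4, 12, 8, 48; the maximum is 48.

48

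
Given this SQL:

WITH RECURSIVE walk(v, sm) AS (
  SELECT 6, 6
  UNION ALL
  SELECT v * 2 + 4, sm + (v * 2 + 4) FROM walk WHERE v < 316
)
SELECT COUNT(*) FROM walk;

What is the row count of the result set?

Base: v=6, sm=6.
Iteration 1: 6 < 316 holds -> v = 6 * 2 + 4 = 16, sm = 6 + 16 = 22.
Iteration 2: 16 < 316 holds -> v = 16 * 2 + 4 = 36, sm = 22 + 36 = 58.
Iteration 3: 36 < 316 holds -> v = 36 * 2 + 4 = 76, sm = 58 + 76 = 134.
Iteration 4: 76 < 316 holds -> v = 76 * 2 + 4 = 156, sm = 134 + 156 = 290.
Iteration 5: 156 < 316 holds -> v = 156 * 2 + 4 = 316, sm = 290 + 316 = 606.
Iteration 6: 316 < 316 fails; recursion stops.
Total rows emitted: 6.

6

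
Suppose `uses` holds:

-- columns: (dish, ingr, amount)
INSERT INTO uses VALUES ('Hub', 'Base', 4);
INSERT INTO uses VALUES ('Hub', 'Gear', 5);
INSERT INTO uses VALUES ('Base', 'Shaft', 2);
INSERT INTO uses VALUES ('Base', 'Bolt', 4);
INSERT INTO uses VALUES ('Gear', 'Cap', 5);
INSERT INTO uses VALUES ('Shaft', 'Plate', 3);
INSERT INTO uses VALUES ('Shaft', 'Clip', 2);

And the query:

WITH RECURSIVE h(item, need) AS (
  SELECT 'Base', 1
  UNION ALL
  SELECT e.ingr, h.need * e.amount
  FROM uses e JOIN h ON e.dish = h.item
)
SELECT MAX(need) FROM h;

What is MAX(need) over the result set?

6

Base: (Base, need=1).
Iteration 1: components of {Base} -> Bolt = 1*4 = 4, Shaft = 1*2 = 2.
Iteration 2: components of {Bolt,Shaft} -> Clip = 2*2 = 4, Plate = 2*3 = 6.
Iteration 3: no further components; recursion stops.
need values: 1, 2, 4, 6, 4; the maximum is 6.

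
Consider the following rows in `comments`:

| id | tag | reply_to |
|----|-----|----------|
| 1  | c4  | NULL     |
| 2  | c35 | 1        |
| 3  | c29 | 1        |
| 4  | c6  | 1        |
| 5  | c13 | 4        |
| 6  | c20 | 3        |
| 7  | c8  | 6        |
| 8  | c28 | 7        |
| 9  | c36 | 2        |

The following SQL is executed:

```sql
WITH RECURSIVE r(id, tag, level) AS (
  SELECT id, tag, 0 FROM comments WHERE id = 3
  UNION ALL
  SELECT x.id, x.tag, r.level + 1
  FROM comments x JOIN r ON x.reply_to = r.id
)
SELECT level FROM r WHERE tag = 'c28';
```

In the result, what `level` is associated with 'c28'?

Base: id=3 (c29) at level 0.
Iteration 1: rows with reply_to in {3} -> c20 (id 6, level 1).
Iteration 2: rows with reply_to in {6} -> c8 (id 7, level 2).
Iteration 3: rows with reply_to in {7} -> c28 (id 8, level 3).
Iteration 4: no rows with reply_to in {8}; recursion stops.

3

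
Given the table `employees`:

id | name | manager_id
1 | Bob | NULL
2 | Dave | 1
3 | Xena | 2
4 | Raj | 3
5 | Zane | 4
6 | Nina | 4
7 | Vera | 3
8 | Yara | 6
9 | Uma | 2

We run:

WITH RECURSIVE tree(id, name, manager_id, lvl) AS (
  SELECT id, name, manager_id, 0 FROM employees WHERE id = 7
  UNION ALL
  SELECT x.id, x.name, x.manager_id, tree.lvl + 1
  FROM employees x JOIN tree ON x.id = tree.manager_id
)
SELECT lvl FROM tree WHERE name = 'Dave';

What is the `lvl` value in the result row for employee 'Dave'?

2

Base: id=7 (Vera), manager_id=3, lvl 0.
Iteration 1: join on id=3 -> Xena (id 3, manager_id=2, lvl 1).
Iteration 2: join on id=2 -> Dave (id 2, manager_id=1, lvl 2).
Iteration 3: join on id=1 -> Bob (id 1, manager_id=NULL, lvl 3).
Iteration 4: manager_id is NULL; no match; recursion stops.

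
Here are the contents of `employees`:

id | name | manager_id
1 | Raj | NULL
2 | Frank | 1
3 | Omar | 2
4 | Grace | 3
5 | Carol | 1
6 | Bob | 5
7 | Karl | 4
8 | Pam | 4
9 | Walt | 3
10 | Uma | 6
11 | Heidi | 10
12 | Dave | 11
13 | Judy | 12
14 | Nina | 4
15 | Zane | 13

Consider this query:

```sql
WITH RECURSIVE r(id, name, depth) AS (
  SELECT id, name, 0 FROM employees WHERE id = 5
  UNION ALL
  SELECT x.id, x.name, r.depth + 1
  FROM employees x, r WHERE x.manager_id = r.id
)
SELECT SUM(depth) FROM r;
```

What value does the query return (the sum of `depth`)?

Base: id=5 (Carol) at depth 0.
Iteration 1: rows with manager_id in {5} -> Bob (id 6, depth 1).
Iteration 2: rows with manager_id in {6} -> Uma (id 10, depth 2).
Iteration 3: rows with manager_id in {10} -> Heidi (id 11, depth 3).
Iteration 4: rows with manager_id in {11} -> Dave (id 12, depth 4).
Iteration 5: rows with manager_id in {12} -> Judy (id 13, depth 5).
Iteration 6: rows with manager_id in {13} -> Zane (id 15, depth 6).
Iteration 7: no rows with manager_id in {15}; recursion stops.
SUM(depth) = 0 + 1 + 2 + 3 + 4 + 5 + 6 = 21.

21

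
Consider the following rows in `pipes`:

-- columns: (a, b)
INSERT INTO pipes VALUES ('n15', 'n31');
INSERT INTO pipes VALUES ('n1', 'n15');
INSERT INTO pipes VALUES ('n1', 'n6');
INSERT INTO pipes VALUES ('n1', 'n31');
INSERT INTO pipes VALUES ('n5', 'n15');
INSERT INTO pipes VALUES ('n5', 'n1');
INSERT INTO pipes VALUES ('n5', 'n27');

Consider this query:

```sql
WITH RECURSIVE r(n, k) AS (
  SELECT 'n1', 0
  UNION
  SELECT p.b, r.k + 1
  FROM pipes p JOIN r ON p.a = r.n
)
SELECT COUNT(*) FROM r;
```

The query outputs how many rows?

5

Base: (n1, k=0).
Iteration 1: edges from {n1} -> (n15, k=1), (n31, k=1), (n6, k=1).
Iteration 2: edges from {n15,n31,n6} -> (n31, k=2).
Iteration 3: no outgoing edges from {n31}; recursion stops.
Total rows emitted: 5.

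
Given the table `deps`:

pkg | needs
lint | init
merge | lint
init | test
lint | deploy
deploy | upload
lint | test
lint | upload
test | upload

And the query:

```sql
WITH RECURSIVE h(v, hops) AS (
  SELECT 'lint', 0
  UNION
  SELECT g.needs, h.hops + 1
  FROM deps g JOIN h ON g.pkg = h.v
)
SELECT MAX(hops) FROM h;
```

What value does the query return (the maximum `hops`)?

3

Base: (lint, hops=0).
Iteration 1: edges from {lint} -> (deploy, hops=1), (init, hops=1), (test, hops=1), (upload, hops=1).
Iteration 2: edges from {deploy,init,test,upload} -> (test, hops=2), (upload, hops=2). [UNION drops 1 duplicate row(s)]
Iteration 3: edges from {test,upload} -> (upload, hops=3).
Iteration 4: no outgoing edges from {upload}; recursion stops.
hops values: 0, 1, 1, 1, 1, 2, 2, 3; the maximum is 3.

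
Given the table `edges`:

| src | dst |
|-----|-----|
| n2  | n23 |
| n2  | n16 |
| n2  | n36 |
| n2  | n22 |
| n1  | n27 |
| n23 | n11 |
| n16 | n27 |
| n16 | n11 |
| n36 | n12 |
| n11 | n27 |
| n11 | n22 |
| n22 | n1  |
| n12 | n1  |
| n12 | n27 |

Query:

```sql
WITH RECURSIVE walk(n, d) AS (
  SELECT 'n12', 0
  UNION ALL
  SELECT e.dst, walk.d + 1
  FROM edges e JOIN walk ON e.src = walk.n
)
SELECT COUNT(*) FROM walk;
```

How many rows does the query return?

4

Base: (n12, d=0).
Iteration 1: edges from {n12} -> (n1, d=1), (n27, d=1).
Iteration 2: edges from {n1,n27} -> (n27, d=2).
Iteration 3: no outgoing edges from {n27}; recursion stops.
Total rows emitted: 4.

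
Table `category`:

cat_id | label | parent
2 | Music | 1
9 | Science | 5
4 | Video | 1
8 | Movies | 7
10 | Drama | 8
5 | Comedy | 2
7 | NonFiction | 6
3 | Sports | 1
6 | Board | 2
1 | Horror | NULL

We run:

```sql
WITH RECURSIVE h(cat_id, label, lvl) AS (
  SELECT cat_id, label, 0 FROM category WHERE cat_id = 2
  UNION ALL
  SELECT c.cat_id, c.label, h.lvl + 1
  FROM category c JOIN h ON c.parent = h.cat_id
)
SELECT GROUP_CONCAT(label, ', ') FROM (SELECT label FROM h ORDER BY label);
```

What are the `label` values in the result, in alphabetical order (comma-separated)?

Base: cat_id=2 (Music) at lvl 0.
Iteration 1: rows with parent in {2} -> Comedy (id 5, lvl 1), Board (id 6, lvl 1).
Iteration 2: rows with parent in {5,6} -> NonFiction (id 7, lvl 2), Science (id 9, lvl 2).
Iteration 3: rows with parent in {7,9} -> Movies (id 8, lvl 3).
Iteration 4: rows with parent in {8} -> Drama (id 10, lvl 4).
Iteration 5: no rows with parent in {10}; recursion stops.

Board, Comedy, Drama, Movies, Music, NonFiction, Science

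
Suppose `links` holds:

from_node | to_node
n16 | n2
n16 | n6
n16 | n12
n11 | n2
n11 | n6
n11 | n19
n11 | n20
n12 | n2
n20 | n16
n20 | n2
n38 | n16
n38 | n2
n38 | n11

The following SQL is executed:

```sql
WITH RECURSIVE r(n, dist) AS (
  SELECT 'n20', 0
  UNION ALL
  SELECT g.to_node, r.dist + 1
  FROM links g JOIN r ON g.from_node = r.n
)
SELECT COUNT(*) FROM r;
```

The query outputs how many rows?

Base: (n20, dist=0).
Iteration 1: edges from {n20} -> (n16, dist=1), (n2, dist=1).
Iteration 2: edges from {n16,n2} -> (n12, dist=2), (n2, dist=2), (n6, dist=2).
Iteration 3: edges from {n12,n2,n6} -> (n2, dist=3).
Iteration 4: no outgoing edges from {n2}; recursion stops.
Total rows emitted: 7.

7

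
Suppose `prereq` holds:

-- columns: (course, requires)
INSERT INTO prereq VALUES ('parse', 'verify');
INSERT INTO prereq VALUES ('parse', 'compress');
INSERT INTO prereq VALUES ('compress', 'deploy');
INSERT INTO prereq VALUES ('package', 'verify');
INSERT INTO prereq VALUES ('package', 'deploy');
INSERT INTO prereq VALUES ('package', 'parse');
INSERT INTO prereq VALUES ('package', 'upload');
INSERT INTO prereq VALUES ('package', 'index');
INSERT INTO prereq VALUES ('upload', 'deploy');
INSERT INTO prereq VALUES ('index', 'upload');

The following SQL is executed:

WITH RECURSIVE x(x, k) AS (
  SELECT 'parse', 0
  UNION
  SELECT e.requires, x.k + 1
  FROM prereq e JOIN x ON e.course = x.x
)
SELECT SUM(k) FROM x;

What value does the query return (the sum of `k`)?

Base: (parse, k=0).
Iteration 1: edges from {parse} -> (compress, k=1), (verify, k=1).
Iteration 2: edges from {compress,verify} -> (deploy, k=2).
Iteration 3: no outgoing edges from {deploy}; recursion stops.
SUM(k) = 0 + 1 + 1 + 2 = 4.

4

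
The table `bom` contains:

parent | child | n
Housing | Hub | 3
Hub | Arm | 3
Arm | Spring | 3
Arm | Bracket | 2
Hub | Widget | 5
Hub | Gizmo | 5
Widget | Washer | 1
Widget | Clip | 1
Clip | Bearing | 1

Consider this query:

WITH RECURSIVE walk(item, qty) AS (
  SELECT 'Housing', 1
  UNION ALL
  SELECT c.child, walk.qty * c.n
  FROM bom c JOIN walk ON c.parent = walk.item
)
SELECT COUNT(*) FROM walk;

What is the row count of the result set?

10

Base: (Housing, qty=1).
Iteration 1: components of {Housing} -> Hub = 1*3 = 3.
Iteration 2: components of {Hub} -> Arm = 3*3 = 9, Gizmo = 3*5 = 15, Widget = 3*5 = 15.
Iteration 3: components of {Arm,Gizmo,Widget} -> Bracket = 9*2 = 18, Clip = 15*1 = 15, Spring = 9*3 = 27, Washer = 15*1 = 15.
Iteration 4: components of {Bracket,Clip,Spring,Washer} -> Bearing = 15*1 = 15.
Iteration 5: no further components; recursion stops.
Total rows emitted: 10.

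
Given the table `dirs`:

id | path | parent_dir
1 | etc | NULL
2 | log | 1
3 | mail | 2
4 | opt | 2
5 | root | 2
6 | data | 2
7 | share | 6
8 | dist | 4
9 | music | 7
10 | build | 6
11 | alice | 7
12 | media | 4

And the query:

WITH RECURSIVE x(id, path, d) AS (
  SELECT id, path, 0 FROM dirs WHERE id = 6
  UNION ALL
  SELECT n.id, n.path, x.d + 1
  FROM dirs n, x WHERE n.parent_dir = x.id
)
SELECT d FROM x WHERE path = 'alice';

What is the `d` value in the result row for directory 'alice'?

Base: id=6 (data) at d 0.
Iteration 1: rows with parent_dir in {6} -> share (id 7, d 1), build (id 10, d 1).
Iteration 2: rows with parent_dir in {7,10} -> music (id 9, d 2), alice (id 11, d 2).
Iteration 3: no rows with parent_dir in {9,11}; recursion stops.

2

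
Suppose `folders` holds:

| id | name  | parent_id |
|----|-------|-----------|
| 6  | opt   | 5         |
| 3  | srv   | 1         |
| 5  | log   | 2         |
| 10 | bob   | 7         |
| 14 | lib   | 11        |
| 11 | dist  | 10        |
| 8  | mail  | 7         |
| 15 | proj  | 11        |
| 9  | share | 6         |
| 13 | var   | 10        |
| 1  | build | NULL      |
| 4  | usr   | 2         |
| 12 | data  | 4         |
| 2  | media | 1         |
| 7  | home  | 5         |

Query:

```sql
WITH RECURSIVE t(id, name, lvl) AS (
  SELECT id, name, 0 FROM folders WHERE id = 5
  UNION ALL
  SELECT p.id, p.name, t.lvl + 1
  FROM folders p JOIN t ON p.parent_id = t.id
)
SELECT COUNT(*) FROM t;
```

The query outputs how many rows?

Base: id=5 (log) at lvl 0.
Iteration 1: rows with parent_id in {5} -> opt (id 6, lvl 1), home (id 7, lvl 1).
Iteration 2: rows with parent_id in {6,7} -> mail (id 8, lvl 2), share (id 9, lvl 2), bob (id 10, lvl 2).
Iteration 3: rows with parent_id in {8,9,10} -> dist (id 11, lvl 3), var (id 13, lvl 3).
Iteration 4: rows with parent_id in {11,13} -> lib (id 14, lvl 4), proj (id 15, lvl 4).
Iteration 5: no rows with parent_id in {14,15}; recursion stops.
Total rows emitted: 10.

10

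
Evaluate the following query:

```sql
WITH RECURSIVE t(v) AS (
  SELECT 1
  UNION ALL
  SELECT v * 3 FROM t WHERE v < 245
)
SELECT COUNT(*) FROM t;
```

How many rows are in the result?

7

Base: v=1.
Iteration 1: 1 < 245 holds -> v = 1 * 3 = 3.
Iteration 2: 3 < 245 holds -> v = 3 * 3 = 9.
Iteration 3: 9 < 245 holds -> v = 9 * 3 = 27.
Iteration 4: 27 < 245 holds -> v = 27 * 3 = 81.
Iteration 5: 81 < 245 holds -> v = 81 * 3 = 243.
Iteration 6: 243 < 245 holds -> v = 243 * 3 = 729.
Iteration 7: 729 < 245 fails; recursion stops.
Total rows emitted: 7.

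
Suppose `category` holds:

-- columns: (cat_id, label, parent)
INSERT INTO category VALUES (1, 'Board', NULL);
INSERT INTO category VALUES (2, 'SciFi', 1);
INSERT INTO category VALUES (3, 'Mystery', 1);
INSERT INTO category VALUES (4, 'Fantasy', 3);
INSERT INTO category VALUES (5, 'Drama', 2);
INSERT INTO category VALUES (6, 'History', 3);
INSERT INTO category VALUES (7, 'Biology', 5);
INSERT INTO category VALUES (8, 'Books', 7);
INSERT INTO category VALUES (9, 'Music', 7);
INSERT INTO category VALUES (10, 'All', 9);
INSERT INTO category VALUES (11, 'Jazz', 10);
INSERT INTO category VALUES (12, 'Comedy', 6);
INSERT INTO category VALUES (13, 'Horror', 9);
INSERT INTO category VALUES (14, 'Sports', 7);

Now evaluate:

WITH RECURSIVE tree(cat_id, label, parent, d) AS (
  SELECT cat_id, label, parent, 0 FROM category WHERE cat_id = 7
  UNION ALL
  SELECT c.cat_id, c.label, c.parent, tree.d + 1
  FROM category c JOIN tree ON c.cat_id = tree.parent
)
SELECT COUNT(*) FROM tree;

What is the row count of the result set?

Base: cat_id=7 (Biology), parent=5, d 0.
Iteration 1: join on cat_id=5 -> Drama (id 5, parent=2, d 1).
Iteration 2: join on cat_id=2 -> SciFi (id 2, parent=1, d 2).
Iteration 3: join on cat_id=1 -> Board (id 1, parent=NULL, d 3).
Iteration 4: parent is NULL; no match; recursion stops.
Total rows emitted: 4.

4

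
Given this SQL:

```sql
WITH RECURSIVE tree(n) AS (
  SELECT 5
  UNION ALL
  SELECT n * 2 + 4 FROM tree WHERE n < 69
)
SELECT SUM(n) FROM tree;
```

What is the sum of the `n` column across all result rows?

Base: n=5.
Iteration 1: 5 < 69 holds -> n = 5 * 2 + 4 = 14.
Iteration 2: 14 < 69 holds -> n = 14 * 2 + 4 = 32.
Iteration 3: 32 < 69 holds -> n = 32 * 2 + 4 = 68.
Iteration 4: 68 < 69 holds -> n = 68 * 2 + 4 = 140.
Iteration 5: 140 < 69 fails; recursion stops.
SUM(n) = 5 + 14 + 32 + 68 + 140 = 259.

259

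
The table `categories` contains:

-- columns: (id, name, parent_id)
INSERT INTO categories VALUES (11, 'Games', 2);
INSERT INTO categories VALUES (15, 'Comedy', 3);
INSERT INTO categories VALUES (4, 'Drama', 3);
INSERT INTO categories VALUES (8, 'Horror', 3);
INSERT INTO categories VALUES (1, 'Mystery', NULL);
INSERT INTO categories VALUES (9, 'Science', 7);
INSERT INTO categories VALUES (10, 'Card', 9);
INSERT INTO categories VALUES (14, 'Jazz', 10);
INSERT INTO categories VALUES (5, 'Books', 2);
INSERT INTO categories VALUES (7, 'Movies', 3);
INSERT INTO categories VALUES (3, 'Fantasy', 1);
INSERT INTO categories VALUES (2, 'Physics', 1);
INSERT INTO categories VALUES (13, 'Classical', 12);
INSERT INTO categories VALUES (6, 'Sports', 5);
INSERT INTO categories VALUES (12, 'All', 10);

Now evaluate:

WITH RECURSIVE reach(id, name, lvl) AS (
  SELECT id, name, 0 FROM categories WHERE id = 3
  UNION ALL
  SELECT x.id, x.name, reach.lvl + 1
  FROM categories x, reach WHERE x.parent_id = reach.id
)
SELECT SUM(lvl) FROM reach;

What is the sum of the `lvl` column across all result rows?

22

Base: id=3 (Fantasy) at lvl 0.
Iteration 1: rows with parent_id in {3} -> Drama (id 4, lvl 1), Movies (id 7, lvl 1), Horror (id 8, lvl 1), Comedy (id 15, lvl 1).
Iteration 2: rows with parent_id in {4,7,8,15} -> Science (id 9, lvl 2).
Iteration 3: rows with parent_id in {9} -> Card (id 10, lvl 3).
Iteration 4: rows with parent_id in {10} -> All (id 12, lvl 4), Jazz (id 14, lvl 4).
Iteration 5: rows with parent_id in {12,14} -> Classical (id 13, lvl 5).
Iteration 6: no rows with parent_id in {13}; recursion stops.
SUM(lvl) = 0 + 1 + 1 + 1 + 1 + 2 + 3 + 4 + 4 + 5 = 22.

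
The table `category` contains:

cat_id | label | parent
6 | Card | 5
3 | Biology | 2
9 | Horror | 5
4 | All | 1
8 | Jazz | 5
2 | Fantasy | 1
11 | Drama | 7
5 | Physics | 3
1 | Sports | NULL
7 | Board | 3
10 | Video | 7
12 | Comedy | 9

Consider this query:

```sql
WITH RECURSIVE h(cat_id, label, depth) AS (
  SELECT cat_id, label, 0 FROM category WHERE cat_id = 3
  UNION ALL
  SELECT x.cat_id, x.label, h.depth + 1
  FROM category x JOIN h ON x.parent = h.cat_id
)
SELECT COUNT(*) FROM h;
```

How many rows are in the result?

9

Base: cat_id=3 (Biology) at depth 0.
Iteration 1: rows with parent in {3} -> Physics (id 5, depth 1), Board (id 7, depth 1).
Iteration 2: rows with parent in {5,7} -> Card (id 6, depth 2), Jazz (id 8, depth 2), Horror (id 9, depth 2), Video (id 10, depth 2), Drama (id 11, depth 2).
Iteration 3: rows with parent in {6,8,9,10,11} -> Comedy (id 12, depth 3).
Iteration 4: no rows with parent in {12}; recursion stops.
Total rows emitted: 9.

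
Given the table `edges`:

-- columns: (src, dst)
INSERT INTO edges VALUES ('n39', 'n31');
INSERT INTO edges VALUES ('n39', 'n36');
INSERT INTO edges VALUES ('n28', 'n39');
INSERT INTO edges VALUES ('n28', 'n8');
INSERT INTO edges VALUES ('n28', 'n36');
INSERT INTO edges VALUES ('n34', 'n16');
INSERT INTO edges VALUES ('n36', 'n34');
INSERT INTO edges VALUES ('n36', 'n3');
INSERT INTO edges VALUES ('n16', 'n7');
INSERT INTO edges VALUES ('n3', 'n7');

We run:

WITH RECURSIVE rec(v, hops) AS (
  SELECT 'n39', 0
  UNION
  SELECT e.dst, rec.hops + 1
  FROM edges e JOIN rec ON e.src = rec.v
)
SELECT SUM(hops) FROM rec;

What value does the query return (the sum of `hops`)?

16

Base: (n39, hops=0).
Iteration 1: edges from {n39} -> (n31, hops=1), (n36, hops=1).
Iteration 2: edges from {n31,n36} -> (n3, hops=2), (n34, hops=2).
Iteration 3: edges from {n3,n34} -> (n16, hops=3), (n7, hops=3).
Iteration 4: edges from {n16,n7} -> (n7, hops=4).
Iteration 5: no outgoing edges from {n7}; recursion stops.
SUM(hops) = 0 + 1 + 1 + 2 + 2 + 3 + 3 + 4 = 16.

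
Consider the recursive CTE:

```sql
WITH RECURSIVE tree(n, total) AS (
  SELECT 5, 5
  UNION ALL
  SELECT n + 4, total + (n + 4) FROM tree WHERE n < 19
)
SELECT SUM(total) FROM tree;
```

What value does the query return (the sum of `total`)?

Base: n=5, total=5.
Iteration 1: 5 < 19 holds -> n = 5 + 4 = 9, total = 5 + 9 = 14.
Iteration 2: 9 < 19 holds -> n = 9 + 4 = 13, total = 14 + 13 = 27.
Iteration 3: 13 < 19 holds -> n = 13 + 4 = 17, total = 27 + 17 = 44.
Iteration 4: 17 < 19 holds -> n = 17 + 4 = 21, total = 44 + 21 = 65.
Iteration 5: 21 < 19 fails; recursion stops.
SUM(total) = 5 + 14 + 27 + 44 + 65 = 155.

155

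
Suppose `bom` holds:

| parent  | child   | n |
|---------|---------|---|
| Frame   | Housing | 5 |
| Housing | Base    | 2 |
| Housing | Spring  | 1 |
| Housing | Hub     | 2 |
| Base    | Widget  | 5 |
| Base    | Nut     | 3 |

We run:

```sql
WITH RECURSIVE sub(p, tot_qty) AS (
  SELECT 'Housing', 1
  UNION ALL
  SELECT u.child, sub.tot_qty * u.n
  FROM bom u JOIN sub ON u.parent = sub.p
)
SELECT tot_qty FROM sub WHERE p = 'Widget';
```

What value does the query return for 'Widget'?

Base: (Housing, tot_qty=1).
Iteration 1: components of {Housing} -> Base = 1*2 = 2, Hub = 1*2 = 2, Spring = 1*1 = 1.
Iteration 2: components of {Base,Hub,Spring} -> Nut = 2*3 = 6, Widget = 2*5 = 10.
Iteration 3: no further components; recursion stops.

10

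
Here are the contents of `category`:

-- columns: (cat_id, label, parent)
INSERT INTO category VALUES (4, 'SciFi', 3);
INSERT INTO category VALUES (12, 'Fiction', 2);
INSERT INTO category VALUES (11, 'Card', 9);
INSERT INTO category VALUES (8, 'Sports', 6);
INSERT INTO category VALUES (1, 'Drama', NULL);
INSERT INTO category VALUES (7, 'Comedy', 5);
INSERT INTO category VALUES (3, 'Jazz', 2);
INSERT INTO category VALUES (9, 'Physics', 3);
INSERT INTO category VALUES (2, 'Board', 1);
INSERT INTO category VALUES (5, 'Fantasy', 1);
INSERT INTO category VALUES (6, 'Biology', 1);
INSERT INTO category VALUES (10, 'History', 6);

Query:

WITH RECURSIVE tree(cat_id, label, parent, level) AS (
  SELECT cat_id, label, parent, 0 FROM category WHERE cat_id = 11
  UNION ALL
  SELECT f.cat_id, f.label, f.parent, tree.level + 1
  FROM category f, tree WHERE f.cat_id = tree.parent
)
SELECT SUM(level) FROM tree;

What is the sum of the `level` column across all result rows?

10

Base: cat_id=11 (Card), parent=9, level 0.
Iteration 1: join on cat_id=9 -> Physics (id 9, parent=3, level 1).
Iteration 2: join on cat_id=3 -> Jazz (id 3, parent=2, level 2).
Iteration 3: join on cat_id=2 -> Board (id 2, parent=1, level 3).
Iteration 4: join on cat_id=1 -> Drama (id 1, parent=NULL, level 4).
Iteration 5: parent is NULL; no match; recursion stops.
SUM(level) = 0 + 1 + 2 + 3 + 4 = 10.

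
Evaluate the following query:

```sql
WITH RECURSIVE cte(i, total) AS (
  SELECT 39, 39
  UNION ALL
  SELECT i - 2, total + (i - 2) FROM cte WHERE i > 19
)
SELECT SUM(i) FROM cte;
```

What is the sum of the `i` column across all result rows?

Base: i=39, total=39.
Iteration 1: 39 > 19 holds -> i = 39 - 2 = 37, total = 39 + 37 = 76.
Iteration 2: 37 > 19 holds -> i = 37 - 2 = 35, total = 76 + 35 = 111.
Iteration 3: 35 > 19 holds -> i = 35 - 2 = 33, total = 111 + 33 = 144.
Iteration 4: 33 > 19 holds -> i = 33 - 2 = 31, total = 144 + 31 = 175.
Iteration 5: 31 > 19 holds -> i = 31 - 2 = 29, total = 175 + 29 = 204.
Iteration 6: 29 > 19 holds -> i = 29 - 2 = 27, total = 204 + 27 = 231.
Iteration 7: 27 > 19 holds -> i = 27 - 2 = 25, total = 231 + 25 = 256.
Iteration 8: 25 > 19 holds -> i = 25 - 2 = 23, total = 256 + 23 = 279.
Iteration 9: 23 > 19 holds -> i = 23 - 2 = 21, total = 279 + 21 = 300.
Iteration 10: 21 > 19 holds -> i = 21 - 2 = 19, total = 300 + 19 = 319.
Iteration 11: 19 > 19 fails; recursion stops.
SUM(i) = 39 + 37 + 35 + 33 + 31 + 29 + 27 + 25 + 23 + 21 + 19 = 319.

319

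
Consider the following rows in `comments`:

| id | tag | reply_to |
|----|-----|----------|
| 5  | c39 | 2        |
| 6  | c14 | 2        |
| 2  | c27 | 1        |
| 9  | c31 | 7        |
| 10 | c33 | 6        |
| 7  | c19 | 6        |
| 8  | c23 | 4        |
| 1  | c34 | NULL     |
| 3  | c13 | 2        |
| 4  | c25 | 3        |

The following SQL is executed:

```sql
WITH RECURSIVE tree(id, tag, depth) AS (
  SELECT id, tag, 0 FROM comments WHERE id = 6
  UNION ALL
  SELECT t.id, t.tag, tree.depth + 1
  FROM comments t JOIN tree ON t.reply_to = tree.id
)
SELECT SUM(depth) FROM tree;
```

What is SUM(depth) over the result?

Base: id=6 (c14) at depth 0.
Iteration 1: rows with reply_to in {6} -> c19 (id 7, depth 1), c33 (id 10, depth 1).
Iteration 2: rows with reply_to in {7,10} -> c31 (id 9, depth 2).
Iteration 3: no rows with reply_to in {9}; recursion stops.
SUM(depth) = 0 + 1 + 1 + 2 = 4.

4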